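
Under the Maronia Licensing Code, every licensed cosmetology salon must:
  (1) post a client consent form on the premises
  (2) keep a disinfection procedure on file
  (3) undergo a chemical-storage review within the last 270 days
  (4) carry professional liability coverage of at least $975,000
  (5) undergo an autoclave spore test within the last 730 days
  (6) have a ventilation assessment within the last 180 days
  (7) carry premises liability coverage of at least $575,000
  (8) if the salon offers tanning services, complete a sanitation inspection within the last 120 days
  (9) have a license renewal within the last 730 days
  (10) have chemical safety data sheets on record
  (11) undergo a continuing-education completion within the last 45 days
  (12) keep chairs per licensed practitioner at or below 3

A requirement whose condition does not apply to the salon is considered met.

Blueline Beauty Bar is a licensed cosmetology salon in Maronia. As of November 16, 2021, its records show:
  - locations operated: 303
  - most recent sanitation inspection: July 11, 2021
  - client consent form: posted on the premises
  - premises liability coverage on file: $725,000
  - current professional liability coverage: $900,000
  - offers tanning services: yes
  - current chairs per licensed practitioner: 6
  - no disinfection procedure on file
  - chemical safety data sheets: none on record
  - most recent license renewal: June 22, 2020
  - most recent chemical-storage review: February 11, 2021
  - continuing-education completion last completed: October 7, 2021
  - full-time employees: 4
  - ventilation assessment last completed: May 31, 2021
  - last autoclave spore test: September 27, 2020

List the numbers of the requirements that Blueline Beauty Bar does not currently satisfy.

1. client consent form present → met
2. disinfection procedure absent → not met
3. chemical-storage review 278 days ago vs limit 270 → not met
4. professional liability coverage $900,000 < $975,000 → not met
5. autoclave spore test 415 days ago vs limit 730 → met
6. ventilation assessment 169 days ago vs limit 180 → met
7. premises liability coverage $725,000 ≥ $575,000 → met
8. condition 'offers tanning services' holds; sanitation inspection 128 days ago vs limit 120 → not met
9. license renewal 512 days ago vs limit 730 → met
10. chemical safety data sheets absent → not met
11. continuing-education completion 40 days ago vs limit 45 → met
12. chairs per licensed practitioner 6 > 3 → not met
Not met: 2, 3, 4, 8, 10, 12

2, 3, 4, 8, 10, 12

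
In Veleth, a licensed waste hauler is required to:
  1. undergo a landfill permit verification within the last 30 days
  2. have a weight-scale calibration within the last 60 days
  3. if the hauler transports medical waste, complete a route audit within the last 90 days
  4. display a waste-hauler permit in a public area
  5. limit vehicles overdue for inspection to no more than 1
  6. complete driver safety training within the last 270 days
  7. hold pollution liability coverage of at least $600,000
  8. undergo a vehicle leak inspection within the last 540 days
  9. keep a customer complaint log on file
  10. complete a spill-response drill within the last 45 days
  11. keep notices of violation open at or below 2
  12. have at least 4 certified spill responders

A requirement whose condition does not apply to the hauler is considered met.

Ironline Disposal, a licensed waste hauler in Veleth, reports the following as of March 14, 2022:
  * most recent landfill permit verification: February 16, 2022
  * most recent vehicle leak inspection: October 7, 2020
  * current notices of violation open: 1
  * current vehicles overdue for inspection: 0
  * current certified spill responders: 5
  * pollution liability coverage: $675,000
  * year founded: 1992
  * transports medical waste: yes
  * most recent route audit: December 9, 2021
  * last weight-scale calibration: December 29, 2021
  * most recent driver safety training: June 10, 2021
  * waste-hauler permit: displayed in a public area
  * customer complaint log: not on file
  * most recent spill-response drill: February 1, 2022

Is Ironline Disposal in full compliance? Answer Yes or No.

1. landfill permit verification 26 days ago vs limit 30 → met
2. weight-scale calibration 75 days ago vs limit 60 → not met
3. condition 'transports medical waste' holds; route audit 95 days ago vs limit 90 → not met
4. waste-hauler permit present → met
5. vehicles overdue for inspection 0 ≤ 1 → met
6. driver safety training 277 days ago vs limit 270 → not met
7. pollution liability coverage $675,000 ≥ $600,000 → met
8. vehicle leak inspection 523 days ago vs limit 540 → met
9. customer complaint log absent → not met
10. spill-response drill 41 days ago vs limit 45 → met
11. notices of violation open 1 ≤ 2 → met
12. certified spill responders 5 ≥ 4 → met
Not met: 2, 3, 6, 9

No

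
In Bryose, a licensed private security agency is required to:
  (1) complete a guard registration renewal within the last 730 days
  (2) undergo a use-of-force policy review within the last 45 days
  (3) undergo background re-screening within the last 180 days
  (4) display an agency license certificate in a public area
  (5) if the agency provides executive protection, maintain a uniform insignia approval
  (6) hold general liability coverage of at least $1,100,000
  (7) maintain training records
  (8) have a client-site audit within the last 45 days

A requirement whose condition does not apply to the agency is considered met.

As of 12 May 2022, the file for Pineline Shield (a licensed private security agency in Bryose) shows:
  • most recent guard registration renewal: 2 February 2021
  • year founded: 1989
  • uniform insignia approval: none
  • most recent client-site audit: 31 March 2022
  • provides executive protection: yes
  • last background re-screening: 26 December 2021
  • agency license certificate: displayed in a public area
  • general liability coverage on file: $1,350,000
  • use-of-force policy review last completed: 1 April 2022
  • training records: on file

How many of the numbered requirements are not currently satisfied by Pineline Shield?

1

1. guard registration renewal 464 days ago vs limit 730 → met
2. use-of-force policy review 41 days ago vs limit 45 → met
3. background re-screening 137 days ago vs limit 180 → met
4. agency license certificate present → met
5. condition 'provides executive protection' holds; uniform insignia approval absent → not met
6. general liability coverage $1,350,000 ≥ $1,100,000 → met
7. training records present → met
8. client-site audit 42 days ago vs limit 45 → met
Not met: 1 of 8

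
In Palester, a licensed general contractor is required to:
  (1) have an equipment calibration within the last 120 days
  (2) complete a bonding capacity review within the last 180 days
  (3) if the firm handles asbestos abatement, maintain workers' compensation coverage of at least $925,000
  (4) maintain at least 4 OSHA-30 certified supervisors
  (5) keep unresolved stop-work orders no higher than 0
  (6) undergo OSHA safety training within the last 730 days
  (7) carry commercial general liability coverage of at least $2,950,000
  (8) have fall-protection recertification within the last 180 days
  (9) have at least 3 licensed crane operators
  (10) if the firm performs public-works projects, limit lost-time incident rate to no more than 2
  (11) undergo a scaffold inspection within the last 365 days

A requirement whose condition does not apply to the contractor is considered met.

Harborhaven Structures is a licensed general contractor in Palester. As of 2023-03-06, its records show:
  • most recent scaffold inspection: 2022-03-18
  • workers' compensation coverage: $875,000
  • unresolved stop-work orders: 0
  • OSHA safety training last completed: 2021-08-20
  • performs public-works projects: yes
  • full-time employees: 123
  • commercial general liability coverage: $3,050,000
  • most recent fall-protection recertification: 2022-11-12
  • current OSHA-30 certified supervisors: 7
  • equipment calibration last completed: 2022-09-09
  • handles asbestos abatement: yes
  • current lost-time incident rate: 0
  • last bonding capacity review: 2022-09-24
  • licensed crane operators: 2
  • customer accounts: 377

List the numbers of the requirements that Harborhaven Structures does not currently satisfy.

1. equipment calibration 178 days ago vs limit 120 → not met
2. bonding capacity review 163 days ago vs limit 180 → met
3. condition 'handles asbestos abatement' holds; workers' compensation coverage $875,000 < $925,000 → not met
4. OSHA-30 certified supervisors 7 ≥ 4 → met
5. unresolved stop-work orders 0 ≤ 0 → met
6. OSHA safety training 563 days ago vs limit 730 → met
7. commercial general liability coverage $3,050,000 ≥ $2,950,000 → met
8. fall-protection recertification 114 days ago vs limit 180 → met
9. licensed crane operators 2 < 3 → not met
10. condition 'performs public-works projects' holds; lost-time incident rate 0 ≤ 2 → met
11. scaffold inspection 353 days ago vs limit 365 → met
Not met: 1, 3, 9

1, 3, 9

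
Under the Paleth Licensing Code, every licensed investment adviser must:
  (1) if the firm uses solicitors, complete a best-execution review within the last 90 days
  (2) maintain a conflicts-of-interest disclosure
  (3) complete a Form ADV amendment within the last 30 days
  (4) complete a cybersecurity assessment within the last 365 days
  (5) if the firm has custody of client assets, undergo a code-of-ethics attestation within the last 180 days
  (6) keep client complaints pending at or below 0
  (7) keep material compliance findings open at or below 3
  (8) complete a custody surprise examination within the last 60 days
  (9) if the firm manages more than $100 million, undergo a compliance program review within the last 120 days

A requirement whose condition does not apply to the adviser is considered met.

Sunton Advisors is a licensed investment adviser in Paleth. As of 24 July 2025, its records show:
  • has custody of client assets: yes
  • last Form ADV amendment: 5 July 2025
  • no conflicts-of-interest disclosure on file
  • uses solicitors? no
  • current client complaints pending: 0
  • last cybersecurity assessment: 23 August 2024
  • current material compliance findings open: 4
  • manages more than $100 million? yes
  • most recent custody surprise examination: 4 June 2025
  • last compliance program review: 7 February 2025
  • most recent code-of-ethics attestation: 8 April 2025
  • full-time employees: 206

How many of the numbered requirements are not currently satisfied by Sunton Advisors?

3

1. condition 'uses solicitors' does not hold → requirement n/a → met
2. conflicts-of-interest disclosure absent → not met
3. Form ADV amendment 19 days ago vs limit 30 → met
4. cybersecurity assessment 335 days ago vs limit 365 → met
5. condition 'has custody of client assets' holds; code-of-ethics attestation 107 days ago vs limit 180 → met
6. client complaints pending 0 ≤ 0 → met
7. material compliance findings open 4 > 3 → not met
8. custody surprise examination 50 days ago vs limit 60 → met
9. condition 'manages more than $100 million' holds; compliance program review 167 days ago vs limit 120 → not met
Not met: 3 of 9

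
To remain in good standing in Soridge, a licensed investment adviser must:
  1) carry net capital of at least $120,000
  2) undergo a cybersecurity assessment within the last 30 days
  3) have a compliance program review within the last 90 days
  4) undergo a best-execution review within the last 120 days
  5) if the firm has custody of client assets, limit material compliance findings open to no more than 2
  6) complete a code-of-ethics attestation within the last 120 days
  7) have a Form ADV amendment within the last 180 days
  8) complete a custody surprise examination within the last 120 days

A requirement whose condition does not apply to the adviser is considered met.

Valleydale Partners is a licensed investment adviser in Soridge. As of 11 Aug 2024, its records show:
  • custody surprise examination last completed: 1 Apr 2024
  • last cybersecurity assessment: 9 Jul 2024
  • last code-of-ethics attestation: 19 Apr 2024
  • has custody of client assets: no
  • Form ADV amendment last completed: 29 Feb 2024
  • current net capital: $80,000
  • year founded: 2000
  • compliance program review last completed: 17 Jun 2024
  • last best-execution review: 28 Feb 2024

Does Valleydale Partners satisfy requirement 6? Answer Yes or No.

Yes

6. code-of-ethics attestation 114 days ago vs limit 120 → met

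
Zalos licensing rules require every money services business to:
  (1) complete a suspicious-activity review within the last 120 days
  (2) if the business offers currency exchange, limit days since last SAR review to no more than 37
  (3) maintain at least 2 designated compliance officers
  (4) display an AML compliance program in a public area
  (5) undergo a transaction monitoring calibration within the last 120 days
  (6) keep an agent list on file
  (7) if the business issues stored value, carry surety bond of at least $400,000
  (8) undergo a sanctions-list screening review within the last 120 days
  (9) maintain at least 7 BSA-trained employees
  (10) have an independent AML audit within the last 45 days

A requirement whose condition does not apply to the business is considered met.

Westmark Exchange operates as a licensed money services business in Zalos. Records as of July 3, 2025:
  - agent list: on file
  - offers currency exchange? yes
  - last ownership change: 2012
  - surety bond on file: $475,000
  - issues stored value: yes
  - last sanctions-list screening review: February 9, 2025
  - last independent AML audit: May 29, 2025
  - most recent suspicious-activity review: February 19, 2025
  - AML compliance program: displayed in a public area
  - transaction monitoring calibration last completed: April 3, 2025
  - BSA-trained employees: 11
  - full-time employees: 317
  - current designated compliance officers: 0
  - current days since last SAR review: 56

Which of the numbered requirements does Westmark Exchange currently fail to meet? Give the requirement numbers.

1, 2, 3, 8

1. suspicious-activity review 134 days ago vs limit 120 → not met
2. condition 'offers currency exchange' holds; days since last SAR review 56 > 37 → not met
3. designated compliance officers 0 < 2 → not met
4. AML compliance program present → met
5. transaction monitoring calibration 91 days ago vs limit 120 → met
6. agent list present → met
7. condition 'issues stored value' holds; surety bond $475,000 ≥ $400,000 → met
8. sanctions-list screening review 144 days ago vs limit 120 → not met
9. BSA-trained employees 11 ≥ 7 → met
10. independent AML audit 35 days ago vs limit 45 → met
Not met: 1, 2, 3, 8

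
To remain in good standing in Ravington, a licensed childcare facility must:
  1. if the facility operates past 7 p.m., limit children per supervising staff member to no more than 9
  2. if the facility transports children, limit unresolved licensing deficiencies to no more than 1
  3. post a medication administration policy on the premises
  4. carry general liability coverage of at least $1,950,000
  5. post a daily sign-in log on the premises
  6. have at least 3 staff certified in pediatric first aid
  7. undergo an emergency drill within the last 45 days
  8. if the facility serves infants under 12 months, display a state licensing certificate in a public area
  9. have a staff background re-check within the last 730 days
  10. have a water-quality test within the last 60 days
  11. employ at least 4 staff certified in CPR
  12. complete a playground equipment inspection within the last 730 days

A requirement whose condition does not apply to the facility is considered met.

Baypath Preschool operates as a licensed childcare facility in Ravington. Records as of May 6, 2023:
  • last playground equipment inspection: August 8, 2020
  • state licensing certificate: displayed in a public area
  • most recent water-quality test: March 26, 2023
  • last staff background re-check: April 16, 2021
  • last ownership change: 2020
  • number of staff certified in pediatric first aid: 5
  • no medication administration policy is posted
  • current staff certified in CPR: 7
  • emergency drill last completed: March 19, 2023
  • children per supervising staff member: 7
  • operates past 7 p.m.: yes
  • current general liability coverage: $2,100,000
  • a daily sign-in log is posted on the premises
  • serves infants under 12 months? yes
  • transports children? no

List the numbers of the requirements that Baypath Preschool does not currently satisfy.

3, 7, 9, 12

1. condition 'operates past 7 p.m.' holds; children per supervising staff member 7 ≤ 9 → met
2. condition 'transports children' does not hold → requirement n/a → met
3. medication administration policy absent → not met
4. general liability coverage $2,100,000 ≥ $1,950,000 → met
5. daily sign-in log present → met
6. staff certified in pediatric first aid 5 ≥ 3 → met
7. emergency drill 48 days ago vs limit 45 → not met
8. condition 'serves infants under 12 months' holds; state licensing certificate present → met
9. staff background re-check 750 days ago vs limit 730 → not met
10. water-quality test 41 days ago vs limit 60 → met
11. staff certified in CPR 7 ≥ 4 → met
12. playground equipment inspection 1001 days ago vs limit 730 → not met
Not met: 3, 7, 9, 12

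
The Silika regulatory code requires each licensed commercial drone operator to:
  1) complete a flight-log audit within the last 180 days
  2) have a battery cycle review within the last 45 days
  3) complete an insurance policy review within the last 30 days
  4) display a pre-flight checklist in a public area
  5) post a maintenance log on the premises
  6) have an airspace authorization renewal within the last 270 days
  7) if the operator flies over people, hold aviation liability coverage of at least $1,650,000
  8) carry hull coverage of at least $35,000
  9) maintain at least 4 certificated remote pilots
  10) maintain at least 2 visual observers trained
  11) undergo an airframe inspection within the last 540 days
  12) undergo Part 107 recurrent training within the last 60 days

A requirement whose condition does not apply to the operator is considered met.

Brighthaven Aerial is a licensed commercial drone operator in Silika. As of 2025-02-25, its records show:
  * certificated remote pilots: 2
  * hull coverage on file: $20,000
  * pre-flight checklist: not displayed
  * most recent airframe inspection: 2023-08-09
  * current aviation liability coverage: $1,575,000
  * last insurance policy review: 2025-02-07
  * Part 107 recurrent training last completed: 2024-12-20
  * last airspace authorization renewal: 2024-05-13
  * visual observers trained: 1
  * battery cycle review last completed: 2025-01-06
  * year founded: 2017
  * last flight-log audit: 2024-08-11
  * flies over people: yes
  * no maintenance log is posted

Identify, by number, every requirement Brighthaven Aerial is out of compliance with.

1. flight-log audit 198 days ago vs limit 180 → not met
2. battery cycle review 50 days ago vs limit 45 → not met
3. insurance policy review 18 days ago vs limit 30 → met
4. pre-flight checklist absent → not met
5. maintenance log absent → not met
6. airspace authorization renewal 288 days ago vs limit 270 → not met
7. condition 'flies over people' holds; aviation liability coverage $1,575,000 < $1,650,000 → not met
8. hull coverage $20,000 < $35,000 → not met
9. certificated remote pilots 2 < 4 → not met
10. visual observers trained 1 < 2 → not met
11. airframe inspection 566 days ago vs limit 540 → not met
12. Part 107 recurrent training 67 days ago vs limit 60 → not met
Not met: 1, 2, 4, 5, 6, 7, 8, 9, 10, 11, 12

1, 2, 4, 5, 6, 7, 8, 9, 10, 11, 12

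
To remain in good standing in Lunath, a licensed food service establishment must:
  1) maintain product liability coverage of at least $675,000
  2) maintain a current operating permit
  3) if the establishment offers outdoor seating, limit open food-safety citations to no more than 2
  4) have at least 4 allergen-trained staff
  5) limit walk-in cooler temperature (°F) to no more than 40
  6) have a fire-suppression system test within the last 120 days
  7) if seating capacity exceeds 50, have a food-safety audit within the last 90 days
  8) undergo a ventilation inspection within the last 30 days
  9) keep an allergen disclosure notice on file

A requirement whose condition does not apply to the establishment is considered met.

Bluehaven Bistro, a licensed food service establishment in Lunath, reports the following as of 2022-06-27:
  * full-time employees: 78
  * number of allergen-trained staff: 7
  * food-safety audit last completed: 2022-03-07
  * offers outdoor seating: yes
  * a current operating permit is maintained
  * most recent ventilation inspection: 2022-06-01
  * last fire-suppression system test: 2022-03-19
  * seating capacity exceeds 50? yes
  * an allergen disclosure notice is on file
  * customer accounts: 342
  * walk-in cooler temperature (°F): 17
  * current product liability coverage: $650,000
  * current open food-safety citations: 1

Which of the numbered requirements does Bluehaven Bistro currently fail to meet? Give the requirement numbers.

1, 7

1. product liability coverage $650,000 < $675,000 → not met
2. current operating permit present → met
3. condition 'offers outdoor seating' holds; open food-safety citations 1 ≤ 2 → met
4. allergen-trained staff 7 ≥ 4 → met
5. walk-in cooler temperature (°F) 17 ≤ 40 → met
6. fire-suppression system test 100 days ago vs limit 120 → met
7. condition 'seating capacity exceeds 50' holds; food-safety audit 112 days ago vs limit 90 → not met
8. ventilation inspection 26 days ago vs limit 30 → met
9. allergen disclosure notice present → met
Not met: 1, 7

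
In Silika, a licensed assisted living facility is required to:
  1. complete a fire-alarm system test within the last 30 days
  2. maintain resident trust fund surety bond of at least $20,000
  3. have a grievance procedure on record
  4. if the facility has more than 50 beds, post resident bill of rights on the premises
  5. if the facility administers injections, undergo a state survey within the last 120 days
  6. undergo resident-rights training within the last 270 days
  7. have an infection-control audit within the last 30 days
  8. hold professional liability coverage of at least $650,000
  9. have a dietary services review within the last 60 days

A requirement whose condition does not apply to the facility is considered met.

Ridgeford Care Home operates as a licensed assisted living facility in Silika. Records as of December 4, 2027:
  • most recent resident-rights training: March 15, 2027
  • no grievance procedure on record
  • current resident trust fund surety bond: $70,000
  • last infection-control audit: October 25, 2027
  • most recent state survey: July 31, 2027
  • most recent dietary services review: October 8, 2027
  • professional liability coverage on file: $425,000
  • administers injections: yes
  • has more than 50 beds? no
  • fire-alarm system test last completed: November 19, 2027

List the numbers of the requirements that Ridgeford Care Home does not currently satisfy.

3, 5, 7, 8

1. fire-alarm system test 15 days ago vs limit 30 → met
2. resident trust fund surety bond $70,000 ≥ $20,000 → met
3. grievance procedure absent → not met
4. condition 'has more than 50 beds' does not hold → requirement n/a → met
5. condition 'administers injections' holds; state survey 126 days ago vs limit 120 → not met
6. resident-rights training 264 days ago vs limit 270 → met
7. infection-control audit 40 days ago vs limit 30 → not met
8. professional liability coverage $425,000 < $650,000 → not met
9. dietary services review 57 days ago vs limit 60 → met
Not met: 3, 5, 7, 8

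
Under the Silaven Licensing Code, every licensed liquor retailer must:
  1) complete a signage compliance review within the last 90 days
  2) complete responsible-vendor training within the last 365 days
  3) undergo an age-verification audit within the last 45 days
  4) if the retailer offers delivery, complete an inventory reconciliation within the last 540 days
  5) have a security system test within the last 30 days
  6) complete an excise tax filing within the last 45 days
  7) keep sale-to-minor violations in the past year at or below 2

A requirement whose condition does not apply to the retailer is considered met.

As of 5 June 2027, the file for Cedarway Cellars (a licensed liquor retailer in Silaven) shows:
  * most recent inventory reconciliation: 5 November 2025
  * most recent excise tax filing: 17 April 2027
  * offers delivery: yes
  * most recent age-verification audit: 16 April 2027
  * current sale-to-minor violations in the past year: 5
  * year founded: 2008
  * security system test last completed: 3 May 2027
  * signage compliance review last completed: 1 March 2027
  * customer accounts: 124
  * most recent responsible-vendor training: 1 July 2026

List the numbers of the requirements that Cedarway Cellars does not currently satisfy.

1, 3, 4, 5, 6, 7

1. signage compliance review 96 days ago vs limit 90 → not met
2. responsible-vendor training 339 days ago vs limit 365 → met
3. age-verification audit 50 days ago vs limit 45 → not met
4. condition 'offers delivery' holds; inventory reconciliation 577 days ago vs limit 540 → not met
5. security system test 33 days ago vs limit 30 → not met
6. excise tax filing 49 days ago vs limit 45 → not met
7. sale-to-minor violations in the past year 5 > 2 → not met
Not met: 1, 3, 4, 5, 6, 7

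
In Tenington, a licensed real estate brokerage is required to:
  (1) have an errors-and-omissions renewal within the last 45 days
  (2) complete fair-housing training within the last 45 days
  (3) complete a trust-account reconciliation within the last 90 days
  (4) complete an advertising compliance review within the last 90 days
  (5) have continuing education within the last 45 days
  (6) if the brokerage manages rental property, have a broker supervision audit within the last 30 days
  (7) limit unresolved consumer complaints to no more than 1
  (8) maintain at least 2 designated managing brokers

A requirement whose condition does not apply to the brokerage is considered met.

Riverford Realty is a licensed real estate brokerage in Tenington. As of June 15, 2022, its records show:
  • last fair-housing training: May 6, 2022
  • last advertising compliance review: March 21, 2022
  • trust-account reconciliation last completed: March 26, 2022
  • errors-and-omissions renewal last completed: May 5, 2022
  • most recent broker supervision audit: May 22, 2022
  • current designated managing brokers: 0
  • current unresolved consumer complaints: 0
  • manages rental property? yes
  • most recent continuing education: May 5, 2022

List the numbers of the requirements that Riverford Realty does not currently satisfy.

8

1. errors-and-omissions renewal 41 days ago vs limit 45 → met
2. fair-housing training 40 days ago vs limit 45 → met
3. trust-account reconciliation 81 days ago vs limit 90 → met
4. advertising compliance review 86 days ago vs limit 90 → met
5. continuing education 41 days ago vs limit 45 → met
6. condition 'manages rental property' holds; broker supervision audit 24 days ago vs limit 30 → met
7. unresolved consumer complaints 0 ≤ 1 → met
8. designated managing brokers 0 < 2 → not met
Not met: 8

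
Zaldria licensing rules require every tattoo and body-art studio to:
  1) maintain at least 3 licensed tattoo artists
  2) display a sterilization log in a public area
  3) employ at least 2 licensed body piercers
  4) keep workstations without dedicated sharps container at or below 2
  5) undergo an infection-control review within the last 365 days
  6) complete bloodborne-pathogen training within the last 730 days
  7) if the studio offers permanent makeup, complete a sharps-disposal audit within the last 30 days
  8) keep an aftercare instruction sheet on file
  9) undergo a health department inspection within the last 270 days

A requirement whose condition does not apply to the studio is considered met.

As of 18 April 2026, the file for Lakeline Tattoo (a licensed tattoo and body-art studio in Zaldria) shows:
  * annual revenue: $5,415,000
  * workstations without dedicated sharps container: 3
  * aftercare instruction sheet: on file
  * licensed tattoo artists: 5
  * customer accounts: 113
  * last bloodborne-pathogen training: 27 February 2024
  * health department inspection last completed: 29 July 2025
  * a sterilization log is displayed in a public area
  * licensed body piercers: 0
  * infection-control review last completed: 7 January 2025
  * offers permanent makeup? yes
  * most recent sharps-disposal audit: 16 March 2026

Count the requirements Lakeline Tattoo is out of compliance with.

1. licensed tattoo artists 5 ≥ 3 → met
2. sterilization log present → met
3. licensed body piercers 0 < 2 → not met
4. workstations without dedicated sharps container 3 > 2 → not met
5. infection-control review 466 days ago vs limit 365 → not met
6. bloodborne-pathogen training 781 days ago vs limit 730 → not met
7. condition 'offers permanent makeup' holds; sharps-disposal audit 33 days ago vs limit 30 → not met
8. aftercare instruction sheet present → met
9. health department inspection 263 days ago vs limit 270 → met
Not met: 5 of 9

5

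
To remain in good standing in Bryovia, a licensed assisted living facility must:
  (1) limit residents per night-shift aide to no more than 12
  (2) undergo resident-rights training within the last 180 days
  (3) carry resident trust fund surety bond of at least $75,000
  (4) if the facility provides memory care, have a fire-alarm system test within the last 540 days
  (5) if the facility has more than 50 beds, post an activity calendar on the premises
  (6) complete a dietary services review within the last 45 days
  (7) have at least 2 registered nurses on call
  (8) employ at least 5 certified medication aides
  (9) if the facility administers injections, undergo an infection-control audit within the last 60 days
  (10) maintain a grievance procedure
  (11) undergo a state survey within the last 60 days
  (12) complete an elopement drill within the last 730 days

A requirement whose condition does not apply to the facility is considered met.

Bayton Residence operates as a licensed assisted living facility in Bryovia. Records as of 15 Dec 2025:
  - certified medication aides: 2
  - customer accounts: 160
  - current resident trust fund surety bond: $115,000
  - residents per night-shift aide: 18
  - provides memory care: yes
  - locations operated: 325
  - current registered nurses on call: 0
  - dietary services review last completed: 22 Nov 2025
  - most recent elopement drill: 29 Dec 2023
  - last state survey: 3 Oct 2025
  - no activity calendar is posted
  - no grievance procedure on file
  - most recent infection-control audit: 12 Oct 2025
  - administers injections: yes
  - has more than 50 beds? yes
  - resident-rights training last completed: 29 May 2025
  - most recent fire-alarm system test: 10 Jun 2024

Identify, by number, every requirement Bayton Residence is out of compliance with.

1, 2, 4, 5, 7, 8, 9, 10, 11

1. residents per night-shift aide 18 > 12 → not met
2. resident-rights training 200 days ago vs limit 180 → not met
3. resident trust fund surety bond $115,000 ≥ $75,000 → met
4. condition 'provides memory care' holds; fire-alarm system test 553 days ago vs limit 540 → not met
5. condition 'has more than 50 beds' holds; activity calendar absent → not met
6. dietary services review 23 days ago vs limit 45 → met
7. registered nurses on call 0 < 2 → not met
8. certified medication aides 2 < 5 → not met
9. condition 'administers injections' holds; infection-control audit 64 days ago vs limit 60 → not met
10. grievance procedure absent → not met
11. state survey 73 days ago vs limit 60 → not met
12. elopement drill 717 days ago vs limit 730 → met
Not met: 1, 2, 4, 5, 7, 8, 9, 10, 11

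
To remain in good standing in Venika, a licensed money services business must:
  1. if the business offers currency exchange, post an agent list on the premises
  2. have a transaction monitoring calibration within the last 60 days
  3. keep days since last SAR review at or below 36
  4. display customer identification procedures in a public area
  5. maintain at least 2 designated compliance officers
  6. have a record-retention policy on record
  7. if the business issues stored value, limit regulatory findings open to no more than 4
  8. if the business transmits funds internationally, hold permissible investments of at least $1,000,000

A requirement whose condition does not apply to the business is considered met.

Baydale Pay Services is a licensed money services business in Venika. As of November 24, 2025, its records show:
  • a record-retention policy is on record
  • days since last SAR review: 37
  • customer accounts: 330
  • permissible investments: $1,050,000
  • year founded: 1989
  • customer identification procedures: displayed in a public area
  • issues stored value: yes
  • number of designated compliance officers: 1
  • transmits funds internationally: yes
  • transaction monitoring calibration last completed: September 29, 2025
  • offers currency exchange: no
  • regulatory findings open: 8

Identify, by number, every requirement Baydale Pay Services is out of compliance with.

1. condition 'offers currency exchange' does not hold → requirement n/a → met
2. transaction monitoring calibration 56 days ago vs limit 60 → met
3. days since last SAR review 37 > 36 → not met
4. customer identification procedures present → met
5. designated compliance officers 1 < 2 → not met
6. record-retention policy present → met
7. condition 'issues stored value' holds; regulatory findings open 8 > 4 → not met
8. condition 'transmits funds internationally' holds; permissible investments $1,050,000 ≥ $1,000,000 → met
Not met: 3, 5, 7

3, 5, 7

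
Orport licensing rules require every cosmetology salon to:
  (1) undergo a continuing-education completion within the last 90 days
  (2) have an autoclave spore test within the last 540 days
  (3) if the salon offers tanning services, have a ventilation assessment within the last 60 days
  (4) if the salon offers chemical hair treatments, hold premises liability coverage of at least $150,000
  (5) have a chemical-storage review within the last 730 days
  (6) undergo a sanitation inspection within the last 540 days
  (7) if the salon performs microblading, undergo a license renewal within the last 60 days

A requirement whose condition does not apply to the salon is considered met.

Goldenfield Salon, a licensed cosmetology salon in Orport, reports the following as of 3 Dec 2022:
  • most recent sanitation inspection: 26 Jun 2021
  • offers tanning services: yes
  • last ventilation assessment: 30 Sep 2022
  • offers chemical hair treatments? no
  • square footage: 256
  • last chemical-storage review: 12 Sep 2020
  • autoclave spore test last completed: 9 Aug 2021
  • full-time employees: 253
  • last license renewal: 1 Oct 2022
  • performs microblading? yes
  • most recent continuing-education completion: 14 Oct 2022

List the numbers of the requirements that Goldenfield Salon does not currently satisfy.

3, 5, 7

1. continuing-education completion 50 days ago vs limit 90 → met
2. autoclave spore test 481 days ago vs limit 540 → met
3. condition 'offers tanning services' holds; ventilation assessment 64 days ago vs limit 60 → not met
4. condition 'offers chemical hair treatments' does not hold → requirement n/a → met
5. chemical-storage review 812 days ago vs limit 730 → not met
6. sanitation inspection 525 days ago vs limit 540 → met
7. condition 'performs microblading' holds; license renewal 63 days ago vs limit 60 → not met
Not met: 3, 5, 7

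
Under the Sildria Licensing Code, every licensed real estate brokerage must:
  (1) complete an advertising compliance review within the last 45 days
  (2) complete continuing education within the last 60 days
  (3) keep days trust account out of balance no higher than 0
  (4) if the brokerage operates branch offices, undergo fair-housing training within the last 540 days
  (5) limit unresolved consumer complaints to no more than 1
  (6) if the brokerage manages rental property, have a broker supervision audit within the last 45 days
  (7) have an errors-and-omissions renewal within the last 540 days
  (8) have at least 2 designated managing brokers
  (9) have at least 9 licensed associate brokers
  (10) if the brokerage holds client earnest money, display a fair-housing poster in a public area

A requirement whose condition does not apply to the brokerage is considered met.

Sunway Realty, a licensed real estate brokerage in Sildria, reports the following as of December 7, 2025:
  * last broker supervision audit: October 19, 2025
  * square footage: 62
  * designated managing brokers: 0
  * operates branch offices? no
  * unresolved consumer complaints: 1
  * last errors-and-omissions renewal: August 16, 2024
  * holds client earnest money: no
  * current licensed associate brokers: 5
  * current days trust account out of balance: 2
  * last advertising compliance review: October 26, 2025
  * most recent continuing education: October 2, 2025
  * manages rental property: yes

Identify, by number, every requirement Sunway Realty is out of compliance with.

1. advertising compliance review 42 days ago vs limit 45 → met
2. continuing education 66 days ago vs limit 60 → not met
3. days trust account out of balance 2 > 0 → not met
4. condition 'operates branch offices' does not hold → requirement n/a → met
5. unresolved consumer complaints 1 ≤ 1 → met
6. condition 'manages rental property' holds; broker supervision audit 49 days ago vs limit 45 → not met
7. errors-and-omissions renewal 478 days ago vs limit 540 → met
8. designated managing brokers 0 < 2 → not met
9. licensed associate brokers 5 < 9 → not met
10. condition 'holds client earnest money' does not hold → requirement n/a → met
Not met: 2, 3, 6, 8, 9

2, 3, 6, 8, 9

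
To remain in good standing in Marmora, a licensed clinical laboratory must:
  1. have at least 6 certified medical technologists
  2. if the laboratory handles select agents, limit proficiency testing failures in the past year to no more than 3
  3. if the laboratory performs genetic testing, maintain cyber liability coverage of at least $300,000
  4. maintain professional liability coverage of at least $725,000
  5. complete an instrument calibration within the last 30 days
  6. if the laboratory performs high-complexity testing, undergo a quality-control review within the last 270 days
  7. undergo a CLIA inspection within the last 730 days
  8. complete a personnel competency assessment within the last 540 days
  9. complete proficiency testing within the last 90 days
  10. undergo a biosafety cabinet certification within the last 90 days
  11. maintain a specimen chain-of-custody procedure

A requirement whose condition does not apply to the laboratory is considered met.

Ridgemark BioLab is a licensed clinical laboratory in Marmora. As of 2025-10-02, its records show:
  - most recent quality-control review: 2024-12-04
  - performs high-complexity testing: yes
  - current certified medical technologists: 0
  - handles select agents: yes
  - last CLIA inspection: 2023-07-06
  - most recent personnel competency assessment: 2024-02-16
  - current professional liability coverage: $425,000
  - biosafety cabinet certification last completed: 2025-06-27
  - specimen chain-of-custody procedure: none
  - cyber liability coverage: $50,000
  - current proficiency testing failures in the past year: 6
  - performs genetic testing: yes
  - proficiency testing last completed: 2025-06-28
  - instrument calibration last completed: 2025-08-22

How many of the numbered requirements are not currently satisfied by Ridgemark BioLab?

11

1. certified medical technologists 0 < 6 → not met
2. condition 'handles select agents' holds; proficiency testing failures in the past year 6 > 3 → not met
3. condition 'performs genetic testing' holds; cyber liability coverage $50,000 < $300,000 → not met
4. professional liability coverage $425,000 < $725,000 → not met
5. instrument calibration 41 days ago vs limit 30 → not met
6. condition 'performs high-complexity testing' holds; quality-control review 302 days ago vs limit 270 → not met
7. CLIA inspection 819 days ago vs limit 730 → not met
8. personnel competency assessment 594 days ago vs limit 540 → not met
9. proficiency testing 96 days ago vs limit 90 → not met
10. biosafety cabinet certification 97 days ago vs limit 90 → not met
11. specimen chain-of-custody procedure absent → not met
Not met: 11 of 11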